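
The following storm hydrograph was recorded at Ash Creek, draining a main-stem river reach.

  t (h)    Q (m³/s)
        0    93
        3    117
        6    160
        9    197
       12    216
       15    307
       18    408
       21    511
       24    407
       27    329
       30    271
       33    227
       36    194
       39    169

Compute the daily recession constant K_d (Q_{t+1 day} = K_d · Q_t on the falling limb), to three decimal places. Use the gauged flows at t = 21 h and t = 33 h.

K_d ≈ 0.197

Between t = 21 h and t = 33 h the flow falls from 511 to 227 m³/s over 4×3 h = 12 h.
Per-interval ratio K = (227/511)^(1/4) = 0.8164; K_d = K^(24/3) = 0.197.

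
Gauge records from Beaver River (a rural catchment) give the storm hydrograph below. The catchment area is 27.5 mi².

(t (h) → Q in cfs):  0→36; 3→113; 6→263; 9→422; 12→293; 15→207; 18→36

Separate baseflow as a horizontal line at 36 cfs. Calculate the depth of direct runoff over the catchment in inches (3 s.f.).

Direct runoff: 0.0, 77.0, 227.0, 386.0, 257.0, 171.0, 0.0 cfs; ΣQ_DR = 1118 cfs.
V = ΣQ_DR · Δt = 1118 × 10800 s = 1.207 × 10^7 ft³.
Over A = 27.5 mi², depth = V / A = 0.189 in.

d ≈ 0.189 in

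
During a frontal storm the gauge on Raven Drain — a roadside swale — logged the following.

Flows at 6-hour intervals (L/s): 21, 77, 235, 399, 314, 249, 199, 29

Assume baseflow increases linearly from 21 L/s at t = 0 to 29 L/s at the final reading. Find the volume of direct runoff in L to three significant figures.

V ≈ 2.86 × 10^7 L

Direct-runoff ordinates (Q − Q_b): 0.00, 54.86, 211.71, 374.57, 288.43, 222.29, 171.14, 0.00 L/s.
ΣQ_DR = 1323 L/s.
With Δt = 6 h = 21600 s, V = ΣQ_DR · Δt = 1323 × 21600 = 2.86 × 10^7 L.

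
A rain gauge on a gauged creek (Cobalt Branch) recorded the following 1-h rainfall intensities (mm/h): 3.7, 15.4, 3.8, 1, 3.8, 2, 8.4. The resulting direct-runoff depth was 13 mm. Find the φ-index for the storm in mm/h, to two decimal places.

φ ≈ 5.40 mm/h

Only the 2 blocks with intensity above φ contribute runoff: 15.4, 8.4 mm/h.
Σ(I−φ)·Δt = d  ⇒  (15.4+8.4 − 2φ)·1 = 13
φ = (23.80 − 13/1) / 2 = 5.40 mm/h.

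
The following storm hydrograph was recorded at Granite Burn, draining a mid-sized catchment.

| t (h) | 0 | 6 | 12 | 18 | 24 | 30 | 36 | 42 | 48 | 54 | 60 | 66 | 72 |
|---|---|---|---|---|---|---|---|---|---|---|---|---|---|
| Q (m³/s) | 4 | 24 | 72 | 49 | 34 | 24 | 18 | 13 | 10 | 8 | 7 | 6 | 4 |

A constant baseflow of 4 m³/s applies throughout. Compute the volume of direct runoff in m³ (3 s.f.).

Direct-runoff ordinates (Q − Q_b): 0.0, 20.0, 68.0, 45.0, 30.0, 20.0, 14.0, 9.0, 6.0, 4.0, 3.0, 2.0, 0.0 m³/s.
ΣQ_DR = 221.0 m³/s.
With Δt = 6 h = 21600 s, V = ΣQ_DR · Δt = 221.0 × 21600 = 4.77 × 10^6 m³.

V ≈ 4.77 × 10^6 m³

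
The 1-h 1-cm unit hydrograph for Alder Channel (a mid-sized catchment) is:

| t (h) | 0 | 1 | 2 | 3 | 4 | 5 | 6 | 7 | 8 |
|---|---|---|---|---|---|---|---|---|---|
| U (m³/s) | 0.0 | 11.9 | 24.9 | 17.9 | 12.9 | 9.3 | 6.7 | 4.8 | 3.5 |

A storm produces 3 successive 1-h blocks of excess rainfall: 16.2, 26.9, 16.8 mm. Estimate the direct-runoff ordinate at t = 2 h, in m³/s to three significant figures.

Q ≈ 72.3 m³/s

By discrete convolution, Q_j = Σ (P_i / 10 mm) · U_{j−i}.
At t = 2 h (j=2): Q = (16.2/10)·24.9 + (26.9/10)·11.9 + (16.8/10)·0.0 = 72.3 m³/s.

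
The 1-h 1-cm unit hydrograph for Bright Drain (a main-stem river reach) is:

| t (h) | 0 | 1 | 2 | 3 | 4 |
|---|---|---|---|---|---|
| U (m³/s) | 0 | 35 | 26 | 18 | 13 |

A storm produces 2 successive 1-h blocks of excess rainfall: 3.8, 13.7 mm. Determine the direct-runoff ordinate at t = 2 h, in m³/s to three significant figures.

By discrete convolution, Q_j = Σ (P_i / 10 mm) · U_{j−i}.
At t = 2 h (j=2): Q = (3.8/10)·26 + (13.7/10)·35 = 57.8 m³/s.

Q ≈ 57.8 m³/s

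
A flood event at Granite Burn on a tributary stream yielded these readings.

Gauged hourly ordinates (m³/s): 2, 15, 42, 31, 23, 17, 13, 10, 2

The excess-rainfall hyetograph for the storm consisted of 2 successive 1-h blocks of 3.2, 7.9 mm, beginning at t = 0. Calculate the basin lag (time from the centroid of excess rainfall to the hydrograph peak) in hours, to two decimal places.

t_L ≈ 0.79 h

Centroid of excess rainfall: t_c = Σ P_i·t̄_i / ΣP_i = 1.2117 h (block centres at 0.5, 1.5 h).
Hydrograph peak occurs at t = 2 h, so basin lag t_L = 2 − 1.2117 = 0.79 h.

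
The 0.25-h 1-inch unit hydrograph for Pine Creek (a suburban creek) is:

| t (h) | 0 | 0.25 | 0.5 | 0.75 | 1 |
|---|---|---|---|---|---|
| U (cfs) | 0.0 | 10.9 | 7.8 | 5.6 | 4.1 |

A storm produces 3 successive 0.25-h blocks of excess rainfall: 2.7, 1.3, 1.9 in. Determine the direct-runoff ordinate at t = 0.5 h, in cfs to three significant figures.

By discrete convolution, Q_j = Σ (P_i / 1 in) · U_{j−i}.
At t = 0.5 h (j=2): Q = (2.7/1)·7.8 + (1.3/1)·10.9 + (1.9/1)·0.0 = 35.2 cfs.

Q ≈ 35.2 cfs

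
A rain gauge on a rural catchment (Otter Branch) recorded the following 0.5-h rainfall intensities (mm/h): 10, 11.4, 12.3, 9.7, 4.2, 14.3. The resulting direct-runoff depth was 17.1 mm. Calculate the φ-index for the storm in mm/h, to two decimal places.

Only the 5 blocks with intensity above φ contribute runoff: 10, 11.4, 12.3, 9.7, 14.3 mm/h.
Σ(I−φ)·Δt = d  ⇒  (10+11.4+12.3+9.7+14.3 − 5φ)·0.5 = 17.1
φ = (57.70 − 17.1/0.5) / 5 = 4.70 mm/h.

φ ≈ 4.70 mm/h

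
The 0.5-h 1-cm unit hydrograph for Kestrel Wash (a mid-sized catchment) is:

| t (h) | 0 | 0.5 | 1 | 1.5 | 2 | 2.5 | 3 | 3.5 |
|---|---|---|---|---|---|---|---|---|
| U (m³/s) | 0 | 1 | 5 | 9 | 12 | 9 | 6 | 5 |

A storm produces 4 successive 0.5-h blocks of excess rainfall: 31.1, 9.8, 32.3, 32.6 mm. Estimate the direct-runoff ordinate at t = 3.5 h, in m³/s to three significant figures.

By discrete convolution, Q_j = Σ (P_i / 10 mm) · U_{j−i}.
At t = 3.5 h (j=7): Q = (31.1/10)·5 + (9.8/10)·6 + (32.3/10)·9 + (32.6/10)·12 = 89.6 m³/s.

Q ≈ 89.6 m³/s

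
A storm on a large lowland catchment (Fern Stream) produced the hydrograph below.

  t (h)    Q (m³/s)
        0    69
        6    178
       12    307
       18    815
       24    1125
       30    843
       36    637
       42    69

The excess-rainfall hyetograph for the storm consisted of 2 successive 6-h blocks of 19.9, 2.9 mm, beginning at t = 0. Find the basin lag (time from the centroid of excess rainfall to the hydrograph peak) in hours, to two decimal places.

Centroid of excess rainfall: t_c = Σ P_i·t̄_i / ΣP_i = 3.7632 h (block centres at 3, 9 h).
Hydrograph peak occurs at t = 24 h, so basin lag t_L = 24 − 3.7632 = 20.24 h.

t_L ≈ 20.24 h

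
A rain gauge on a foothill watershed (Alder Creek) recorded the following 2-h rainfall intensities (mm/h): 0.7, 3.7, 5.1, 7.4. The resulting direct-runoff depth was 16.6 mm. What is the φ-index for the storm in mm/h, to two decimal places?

Only the 3 blocks with intensity above φ contribute runoff: 3.7, 5.1, 7.4 mm/h.
Σ(I−φ)·Δt = d  ⇒  (3.7+5.1+7.4 − 3φ)·2 = 16.6
φ = (16.20 − 16.6/2) / 3 = 2.63 mm/h.

φ ≈ 2.63 mm/h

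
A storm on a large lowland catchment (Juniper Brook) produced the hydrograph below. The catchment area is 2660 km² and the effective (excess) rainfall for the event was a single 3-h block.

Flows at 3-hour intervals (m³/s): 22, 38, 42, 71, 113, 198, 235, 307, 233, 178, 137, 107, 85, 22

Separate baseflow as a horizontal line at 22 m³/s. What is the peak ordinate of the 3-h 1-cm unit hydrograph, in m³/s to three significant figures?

Direct runoff: 0.0, 16.0, 20.0, 49.0, 91.0, 176.0, 213.0, 285.0, 211.0, 156.0, 115.0, 85.0, 63.0, 0.0 m³/s; ΣQ_DR = 1480 m³/s, peak = 285.0 m³/s.
Runoff depth d = ΣQ_DR·Δt / A = 1480 × 10800 / (2660 km²) = 6.009 mm.
The 1-cm UH is the DRH scaled by (10 mm)/d, so U_p = 285.0 × 10/6.009 = 474 m³/s.

U_p ≈ 474 m³/s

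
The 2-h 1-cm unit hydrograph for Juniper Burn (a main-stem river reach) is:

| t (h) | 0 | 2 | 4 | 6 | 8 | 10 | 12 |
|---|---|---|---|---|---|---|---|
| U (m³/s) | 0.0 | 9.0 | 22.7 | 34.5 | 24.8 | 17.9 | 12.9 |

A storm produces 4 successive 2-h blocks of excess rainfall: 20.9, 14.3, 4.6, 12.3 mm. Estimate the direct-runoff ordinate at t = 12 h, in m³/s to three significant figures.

Q ≈ 106 m³/s

By discrete convolution, Q_j = Σ (P_i / 10 mm) · U_{j−i}.
At t = 12 h (j=6): Q = (20.9/10)·12.9 + (14.3/10)·17.9 + (4.6/10)·24.8 + (12.3/10)·34.5 = 106 m³/s.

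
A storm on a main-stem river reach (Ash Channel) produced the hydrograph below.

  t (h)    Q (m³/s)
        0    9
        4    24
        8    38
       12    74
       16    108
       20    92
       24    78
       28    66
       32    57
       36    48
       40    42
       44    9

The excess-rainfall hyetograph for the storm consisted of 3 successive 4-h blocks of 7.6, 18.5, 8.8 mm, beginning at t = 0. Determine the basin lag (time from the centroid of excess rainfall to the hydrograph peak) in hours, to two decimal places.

t_L ≈ 9.86 h

Centroid of excess rainfall: t_c = Σ P_i·t̄_i / ΣP_i = 6.1375 h (block centres at 2, 6, 10 h).
Hydrograph peak occurs at t = 16 h, so basin lag t_L = 16 − 6.1375 = 9.86 h.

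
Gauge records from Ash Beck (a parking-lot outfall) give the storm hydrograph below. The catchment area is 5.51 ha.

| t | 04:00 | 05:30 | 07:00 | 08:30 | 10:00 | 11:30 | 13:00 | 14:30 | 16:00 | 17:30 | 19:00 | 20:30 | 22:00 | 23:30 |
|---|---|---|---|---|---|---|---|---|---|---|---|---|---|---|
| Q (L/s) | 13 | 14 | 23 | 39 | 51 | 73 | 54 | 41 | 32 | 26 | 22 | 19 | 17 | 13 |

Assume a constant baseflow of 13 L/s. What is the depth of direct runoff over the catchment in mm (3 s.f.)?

d ≈ 25.0 mm

Direct runoff: 0.0, 1.0, 10.0, 26.0, 38.0, 60.0, 41.0, 28.0, 19.0, 13.0, 9.0, 6.0, 4.0, 0.0 L/s; ΣQ_DR = 255.0 L/s.
V = ΣQ_DR · Δt = 255.0 × 5400 s = 1.377 × 10^6 L.
Over A = 5.51 ha, depth = V / A = 25.0 mm.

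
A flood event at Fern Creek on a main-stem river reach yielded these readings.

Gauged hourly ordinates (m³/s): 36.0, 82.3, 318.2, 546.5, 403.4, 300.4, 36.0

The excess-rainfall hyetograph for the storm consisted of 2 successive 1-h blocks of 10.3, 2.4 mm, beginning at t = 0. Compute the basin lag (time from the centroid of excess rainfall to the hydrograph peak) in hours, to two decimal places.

t_L ≈ 2.31 h

Centroid of excess rainfall: t_c = Σ P_i·t̄_i / ΣP_i = 0.6890 h (block centres at 0.5, 1.5 h).
Hydrograph peak occurs at t = 3 h, so basin lag t_L = 3 − 0.6890 = 2.31 h.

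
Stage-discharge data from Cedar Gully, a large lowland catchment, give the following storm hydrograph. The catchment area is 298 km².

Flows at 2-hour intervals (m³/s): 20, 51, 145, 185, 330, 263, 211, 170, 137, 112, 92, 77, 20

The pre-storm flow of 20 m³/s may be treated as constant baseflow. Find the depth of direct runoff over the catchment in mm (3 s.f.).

d ≈ 37.5 mm

Direct runoff: 0.0, 31.0, 125.0, 165.0, 310.0, 243.0, 191.0, 150.0, 117.0, 92.0, 72.0, 57.0, 0.0 m³/s; ΣQ_DR = 1553 m³/s.
V = ΣQ_DR · Δt = 1553 × 7200 s = 1.118 × 10^7 m³.
Over A = 298 km², depth = V / A = 37.5 mm.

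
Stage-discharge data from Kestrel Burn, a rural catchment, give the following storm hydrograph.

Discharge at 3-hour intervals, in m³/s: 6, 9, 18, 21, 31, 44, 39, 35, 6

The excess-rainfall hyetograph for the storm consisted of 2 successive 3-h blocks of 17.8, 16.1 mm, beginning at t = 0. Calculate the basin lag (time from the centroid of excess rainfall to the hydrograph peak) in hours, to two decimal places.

Centroid of excess rainfall: t_c = Σ P_i·t̄_i / ΣP_i = 2.9248 h (block centres at 1.5, 4.5 h).
Hydrograph peak occurs at t = 15 h, so basin lag t_L = 15 − 2.9248 = 12.08 h.

t_L ≈ 12.08 h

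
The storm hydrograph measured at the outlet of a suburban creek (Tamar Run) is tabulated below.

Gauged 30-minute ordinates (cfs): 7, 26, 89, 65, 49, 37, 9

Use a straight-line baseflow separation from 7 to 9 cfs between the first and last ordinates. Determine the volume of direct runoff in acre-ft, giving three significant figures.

V ≈ 9.34 acre-ft

Direct-runoff ordinates (Q − Q_b): 0.00, 18.67, 81.33, 57.00, 40.67, 28.33, 0.00 cfs.
ΣQ_DR = 226.0 cfs.
With Δt = 0.5 h = 1800 s, V = ΣQ_DR · Δt = 226.0 × 1800 = 4.07 × 10^5 ft³ = 9.34 acre-ft.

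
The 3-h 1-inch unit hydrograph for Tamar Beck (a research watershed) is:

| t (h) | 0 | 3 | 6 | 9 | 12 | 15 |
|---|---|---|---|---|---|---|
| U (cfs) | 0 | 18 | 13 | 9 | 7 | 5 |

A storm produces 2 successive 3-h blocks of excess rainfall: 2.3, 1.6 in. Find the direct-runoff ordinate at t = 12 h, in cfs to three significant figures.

By discrete convolution, Q_j = Σ (P_i / 1 in) · U_{j−i}.
At t = 12 h (j=4): Q = (2.3/1)·7 + (1.6/1)·9 = 30.5 cfs.

Q ≈ 30.5 cfs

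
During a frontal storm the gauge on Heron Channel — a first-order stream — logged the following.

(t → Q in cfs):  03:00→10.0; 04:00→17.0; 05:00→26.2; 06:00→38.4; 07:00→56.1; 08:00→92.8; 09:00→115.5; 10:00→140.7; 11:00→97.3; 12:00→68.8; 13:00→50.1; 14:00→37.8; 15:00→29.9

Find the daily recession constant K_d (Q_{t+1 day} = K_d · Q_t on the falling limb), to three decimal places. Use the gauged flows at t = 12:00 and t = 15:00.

K_d ≈ 0.001

Between t = 12:00 and t = 15:00 the flow falls from 68.8 to 29.9 cfs over 3×1 h = 3 h.
Per-interval ratio K = (29.9/68.8)^(1/3) = 0.7575; K_d = K^(24/1) = 0.001.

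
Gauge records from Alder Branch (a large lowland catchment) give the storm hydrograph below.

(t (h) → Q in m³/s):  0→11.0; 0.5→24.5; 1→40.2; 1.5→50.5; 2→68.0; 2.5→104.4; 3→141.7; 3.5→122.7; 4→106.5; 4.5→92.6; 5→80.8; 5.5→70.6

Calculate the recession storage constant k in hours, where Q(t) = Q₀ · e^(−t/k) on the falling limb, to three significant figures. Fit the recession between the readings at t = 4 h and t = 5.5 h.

k ≈ 3.65 h

On the falling limb, Q drops from 106.5 to 70.6 m³/s between t = 4 h and t = 5.5 h (Δt = 1.5 h).
k = −Δt / ln(Q₂/Q₁) = −1.5 / ln(70.6/106.5) = 3.65 h.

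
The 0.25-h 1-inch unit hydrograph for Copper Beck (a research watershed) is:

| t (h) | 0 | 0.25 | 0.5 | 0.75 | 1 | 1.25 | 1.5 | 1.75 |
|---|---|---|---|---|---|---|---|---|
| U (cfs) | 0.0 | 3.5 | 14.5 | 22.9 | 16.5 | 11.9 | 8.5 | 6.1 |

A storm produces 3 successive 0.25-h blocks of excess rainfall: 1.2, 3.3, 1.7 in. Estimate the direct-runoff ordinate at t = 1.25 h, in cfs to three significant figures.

By discrete convolution, Q_j = Σ (P_i / 1 in) · U_{j−i}.
At t = 1.25 h (j=5): Q = (1.2/1)·11.9 + (3.3/1)·16.5 + (1.7/1)·22.9 = 108 cfs.

Q ≈ 108 cfs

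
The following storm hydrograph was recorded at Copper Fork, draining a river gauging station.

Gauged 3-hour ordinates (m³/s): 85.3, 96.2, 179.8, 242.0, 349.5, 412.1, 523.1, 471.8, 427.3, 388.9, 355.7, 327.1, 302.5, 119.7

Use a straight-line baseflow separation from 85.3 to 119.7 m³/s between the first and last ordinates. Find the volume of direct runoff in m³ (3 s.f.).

V ≈ 3.07 × 10^7 m³

Direct-runoff ordinates (Q − Q_b): 0.00, 8.25, 89.21, 148.76, 253.62, 313.57, 421.92, 367.98, 320.83, 279.78, 243.94, 212.69, 185.45, 0.00 m³/s.
ΣQ_DR = 2846 m³/s.
With Δt = 3 h = 10800 s, V = ΣQ_DR · Δt = 2846 × 10800 = 3.07 × 10^7 m³.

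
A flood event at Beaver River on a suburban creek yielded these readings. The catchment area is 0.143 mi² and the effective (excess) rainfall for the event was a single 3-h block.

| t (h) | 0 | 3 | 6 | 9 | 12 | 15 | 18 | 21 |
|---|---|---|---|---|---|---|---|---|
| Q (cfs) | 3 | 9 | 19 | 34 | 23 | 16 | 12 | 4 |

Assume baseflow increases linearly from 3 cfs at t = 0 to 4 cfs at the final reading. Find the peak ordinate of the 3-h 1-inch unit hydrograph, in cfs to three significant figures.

U_p ≈ 10.2 cfs

Direct runoff: 0.00, 5.86, 15.71, 30.57, 19.43, 12.29, 8.14, 0.00 cfs; ΣQ_DR = 92.00 cfs, peak = 30.57 cfs.
Runoff depth d = ΣQ_DR·Δt / A = 92.00 × 10800 / (0.143 mi²) = 2.991 in.
The 1-inch UH is the DRH scaled by (1 in)/d, so U_p = 30.57 × 1/2.991 = 10.2 cfs.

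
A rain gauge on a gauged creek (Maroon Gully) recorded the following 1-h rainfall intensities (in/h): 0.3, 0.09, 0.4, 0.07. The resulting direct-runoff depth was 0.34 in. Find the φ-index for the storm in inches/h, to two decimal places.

Only the 2 blocks with intensity above φ contribute runoff: 0.3, 0.4 in/h.
Σ(I−φ)·Δt = d  ⇒  (0.3+0.4 − 2φ)·1 = 0.34
φ = (0.7000 − 0.34/1) / 2 = 0.18 in/h.

φ ≈ 0.18 in/h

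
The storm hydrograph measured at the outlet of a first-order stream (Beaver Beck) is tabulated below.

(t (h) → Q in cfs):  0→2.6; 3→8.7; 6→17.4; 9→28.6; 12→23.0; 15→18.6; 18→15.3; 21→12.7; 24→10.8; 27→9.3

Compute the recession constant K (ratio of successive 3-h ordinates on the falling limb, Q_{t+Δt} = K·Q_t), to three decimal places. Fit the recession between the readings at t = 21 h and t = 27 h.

Using the recession-limb readings at t = 21 h and t = 27 h: Q falls from 12.7 to 9.3 cfs over 2 intervals.
K = (Q₂/Q₁)^(1/2) = (9.3/12.7)^(1/2) = 0.856.

K ≈ 0.856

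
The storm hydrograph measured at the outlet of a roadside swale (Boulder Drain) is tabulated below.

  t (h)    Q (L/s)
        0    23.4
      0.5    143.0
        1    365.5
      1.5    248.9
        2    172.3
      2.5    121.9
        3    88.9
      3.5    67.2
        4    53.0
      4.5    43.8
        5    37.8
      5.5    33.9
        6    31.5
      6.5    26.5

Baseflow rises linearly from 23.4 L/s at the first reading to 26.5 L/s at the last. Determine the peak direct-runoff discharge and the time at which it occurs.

Subtracting baseflow gives direct-runoff ordinates: 0.00, 119.36, 341.62, 224.78, 147.95, 97.31, 64.07, 42.13, 27.69, 18.25, 12.02, 7.88, 5.24, 0.00 L/s.
The maximum is 341.62 L/s, occurring at the reading for t = 1 h.

Q_p = 341.62 L/s at t = 1 h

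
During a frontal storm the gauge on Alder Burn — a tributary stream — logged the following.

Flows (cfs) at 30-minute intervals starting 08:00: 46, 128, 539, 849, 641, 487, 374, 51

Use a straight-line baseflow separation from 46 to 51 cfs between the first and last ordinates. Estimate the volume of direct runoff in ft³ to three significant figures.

Direct-runoff ordinates (Q − Q_b): 0.00, 81.29, 491.57, 800.86, 592.14, 437.43, 323.71, 0.00 cfs.
ΣQ_DR = 2727 cfs.
With Δt = 0.5 h = 1800 s, V = ΣQ_DR · Δt = 2727 × 1800 = 4.91 × 10^6 ft³.

V ≈ 4.91 × 10^6 ft³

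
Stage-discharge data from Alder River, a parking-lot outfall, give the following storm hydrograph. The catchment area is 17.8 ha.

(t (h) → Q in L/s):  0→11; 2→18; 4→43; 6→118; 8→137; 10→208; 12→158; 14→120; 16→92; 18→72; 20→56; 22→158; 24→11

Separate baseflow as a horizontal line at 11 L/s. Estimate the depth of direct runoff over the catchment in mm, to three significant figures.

Direct runoff: 0.0, 7.0, 32.0, 107.0, 126.0, 197.0, 147.0, 109.0, 81.0, 61.0, 45.0, 147.0, 0.0 L/s; ΣQ_DR = 1059 L/s.
V = ΣQ_DR · Δt = 1059 × 7200 s = 7.625 × 10^6 L.
Over A = 17.8 ha, depth = V / A = 42.8 mm.

d ≈ 42.8 mm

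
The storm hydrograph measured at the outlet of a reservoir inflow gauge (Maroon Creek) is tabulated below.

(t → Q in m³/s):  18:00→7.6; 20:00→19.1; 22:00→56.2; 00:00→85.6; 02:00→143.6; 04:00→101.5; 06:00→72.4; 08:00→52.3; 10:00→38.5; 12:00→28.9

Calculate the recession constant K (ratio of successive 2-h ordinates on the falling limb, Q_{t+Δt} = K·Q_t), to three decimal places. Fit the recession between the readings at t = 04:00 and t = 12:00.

Using the recession-limb readings at t = 04:00 and t = 12:00: Q falls from 101.5 to 28.9 m³/s over 4 intervals.
K = (Q₂/Q₁)^(1/4) = (28.9/101.5)^(1/4) = 0.730.

K ≈ 0.730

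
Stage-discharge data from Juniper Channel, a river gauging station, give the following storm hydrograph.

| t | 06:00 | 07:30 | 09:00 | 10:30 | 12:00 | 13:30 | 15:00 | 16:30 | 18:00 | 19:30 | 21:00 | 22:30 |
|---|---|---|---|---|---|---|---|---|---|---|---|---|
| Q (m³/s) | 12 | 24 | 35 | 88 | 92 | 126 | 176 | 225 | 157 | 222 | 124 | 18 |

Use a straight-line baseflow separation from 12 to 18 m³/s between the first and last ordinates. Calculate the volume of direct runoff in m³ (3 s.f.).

V ≈ 6.04 × 10^6 m³

Direct-runoff ordinates (Q − Q_b): 0.00, 11.45, 21.91, 74.36, 77.82, 111.27, 160.73, 209.18, 140.64, 205.09, 106.55, 0.00 m³/s.
ΣQ_DR = 1119 m³/s.
With Δt = 1.5 h = 5400 s, V = ΣQ_DR · Δt = 1119 × 5400 = 6.04 × 10^6 m³.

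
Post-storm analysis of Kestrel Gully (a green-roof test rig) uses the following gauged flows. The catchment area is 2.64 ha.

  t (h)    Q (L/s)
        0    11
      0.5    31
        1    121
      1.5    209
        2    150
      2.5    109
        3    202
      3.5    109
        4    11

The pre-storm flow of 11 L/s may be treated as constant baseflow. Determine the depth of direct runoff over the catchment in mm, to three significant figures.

d ≈ 58.2 mm

Direct runoff: 0.0, 20.0, 110.0, 198.0, 139.0, 98.0, 191.0, 98.0, 0.0 L/s; ΣQ_DR = 854.0 L/s.
V = ΣQ_DR · Δt = 854.0 × 1800 s = 1.537 × 10^6 L.
Over A = 2.64 ha, depth = V / A = 58.2 mm.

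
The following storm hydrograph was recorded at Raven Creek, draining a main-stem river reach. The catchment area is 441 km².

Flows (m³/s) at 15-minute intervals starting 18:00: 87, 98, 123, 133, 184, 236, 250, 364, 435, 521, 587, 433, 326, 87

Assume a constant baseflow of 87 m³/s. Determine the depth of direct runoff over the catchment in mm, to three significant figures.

d ≈ 5.40 mm

Direct runoff: 0.0, 11.0, 36.0, 46.0, 97.0, 149.0, 163.0, 277.0, 348.0, 434.0, 500.0, 346.0, 239.0, 0.0 m³/s; ΣQ_DR = 2646 m³/s.
V = ΣQ_DR · Δt = 2646 × 900 s = 2.381 × 10^6 m³.
Over A = 441 km², depth = V / A = 5.40 mm.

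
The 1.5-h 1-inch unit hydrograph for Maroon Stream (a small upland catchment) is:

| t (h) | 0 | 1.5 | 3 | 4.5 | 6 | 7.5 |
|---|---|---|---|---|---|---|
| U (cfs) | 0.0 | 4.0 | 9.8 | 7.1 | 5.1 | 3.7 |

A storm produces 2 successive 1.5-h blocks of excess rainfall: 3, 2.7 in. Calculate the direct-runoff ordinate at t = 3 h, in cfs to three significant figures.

By discrete convolution, Q_j = Σ (P_i / 1 in) · U_{j−i}.
At t = 3 h (j=2): Q = (3/1)·9.8 + (2.7/1)·4.0 = 40.2 cfs.

Q ≈ 40.2 cfs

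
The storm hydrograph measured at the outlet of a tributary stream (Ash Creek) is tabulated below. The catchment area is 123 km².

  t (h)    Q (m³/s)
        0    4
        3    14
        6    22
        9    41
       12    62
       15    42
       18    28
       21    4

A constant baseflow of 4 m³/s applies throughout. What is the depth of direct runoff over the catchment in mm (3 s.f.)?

d ≈ 16.2 mm

Direct runoff: 0.0, 10.0, 18.0, 37.0, 58.0, 38.0, 24.0, 0.0 m³/s; ΣQ_DR = 185.0 m³/s.
V = ΣQ_DR · Δt = 185.0 × 10800 s = 1.998 × 10^6 m³.
Over A = 123 km², depth = V / A = 16.2 mm.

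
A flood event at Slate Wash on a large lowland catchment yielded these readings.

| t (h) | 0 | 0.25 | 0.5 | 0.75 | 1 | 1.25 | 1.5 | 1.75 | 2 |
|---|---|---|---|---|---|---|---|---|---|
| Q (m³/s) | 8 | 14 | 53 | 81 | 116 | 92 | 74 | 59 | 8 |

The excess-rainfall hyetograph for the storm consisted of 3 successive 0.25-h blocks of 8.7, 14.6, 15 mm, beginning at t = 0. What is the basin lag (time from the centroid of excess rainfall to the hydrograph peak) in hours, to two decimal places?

t_L ≈ 0.58 h

Centroid of excess rainfall: t_c = Σ P_i·t̄_i / ΣP_i = 0.4161 h (block centres at 0.125, 0.375, 0.625 h).
Hydrograph peak occurs at t = 1 h, so basin lag t_L = 1 − 0.4161 = 0.58 h.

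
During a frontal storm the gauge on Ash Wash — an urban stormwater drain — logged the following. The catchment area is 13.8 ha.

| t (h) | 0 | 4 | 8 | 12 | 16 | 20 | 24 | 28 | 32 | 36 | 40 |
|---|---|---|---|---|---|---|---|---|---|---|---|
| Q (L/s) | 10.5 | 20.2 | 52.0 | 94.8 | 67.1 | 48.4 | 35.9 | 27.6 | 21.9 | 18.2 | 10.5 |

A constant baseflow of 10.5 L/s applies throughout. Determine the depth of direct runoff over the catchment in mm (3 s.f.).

d ≈ 30.4 mm

Direct runoff: 0.0, 9.7, 41.5, 84.3, 56.6, 37.9, 25.4, 17.1, 11.4, 7.7, 0.0 L/s; ΣQ_DR = 291.6 L/s.
V = ΣQ_DR · Δt = 291.6 × 14400 s = 4.199 × 10^6 L.
Over A = 13.8 ha, depth = V / A = 30.4 mm.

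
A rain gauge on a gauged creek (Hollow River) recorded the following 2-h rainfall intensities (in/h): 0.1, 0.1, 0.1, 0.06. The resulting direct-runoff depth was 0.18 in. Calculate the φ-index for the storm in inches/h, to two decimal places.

φ ≈ 0.07 in/h

Only the 3 blocks with intensity above φ contribute runoff: 0.1, 0.1, 0.1 in/h.
Σ(I−φ)·Δt = d  ⇒  (0.1+0.1+0.1 − 3φ)·2 = 0.18
φ = (0.3000 − 0.18/2) / 3 = 0.07 in/h.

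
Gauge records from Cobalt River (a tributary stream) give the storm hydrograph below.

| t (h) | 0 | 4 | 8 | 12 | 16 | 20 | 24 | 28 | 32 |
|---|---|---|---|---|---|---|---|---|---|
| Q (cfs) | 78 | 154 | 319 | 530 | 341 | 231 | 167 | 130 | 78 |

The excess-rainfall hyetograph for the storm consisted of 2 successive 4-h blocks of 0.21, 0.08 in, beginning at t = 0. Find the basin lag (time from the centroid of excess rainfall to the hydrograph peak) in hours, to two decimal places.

t_L ≈ 8.90 h

Centroid of excess rainfall: t_c = Σ P_i·t̄_i / ΣP_i = 3.1034 h (block centres at 2, 6 h).
Hydrograph peak occurs at t = 12 h, so basin lag t_L = 12 − 3.1034 = 8.90 h.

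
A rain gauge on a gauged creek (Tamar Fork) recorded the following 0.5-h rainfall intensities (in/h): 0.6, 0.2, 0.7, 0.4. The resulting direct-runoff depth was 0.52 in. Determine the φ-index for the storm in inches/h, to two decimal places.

Only the 3 blocks with intensity above φ contribute runoff: 0.6, 0.7, 0.4 in/h.
Σ(I−φ)·Δt = d  ⇒  (0.6+0.7+0.4 − 3φ)·0.5 = 0.52
φ = (1.700 − 0.52/0.5) / 3 = 0.22 in/h.

φ ≈ 0.22 in/h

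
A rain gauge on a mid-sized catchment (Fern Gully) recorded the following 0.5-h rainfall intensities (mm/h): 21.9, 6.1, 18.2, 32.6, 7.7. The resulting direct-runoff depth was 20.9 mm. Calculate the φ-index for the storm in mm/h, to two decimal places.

Only the 3 blocks with intensity above φ contribute runoff: 21.9, 18.2, 32.6 mm/h.
Σ(I−φ)·Δt = d  ⇒  (21.9+18.2+32.6 − 3φ)·0.5 = 20.9
φ = (72.70 − 20.9/0.5) / 3 = 10.30 mm/h.

φ ≈ 10.30 mm/h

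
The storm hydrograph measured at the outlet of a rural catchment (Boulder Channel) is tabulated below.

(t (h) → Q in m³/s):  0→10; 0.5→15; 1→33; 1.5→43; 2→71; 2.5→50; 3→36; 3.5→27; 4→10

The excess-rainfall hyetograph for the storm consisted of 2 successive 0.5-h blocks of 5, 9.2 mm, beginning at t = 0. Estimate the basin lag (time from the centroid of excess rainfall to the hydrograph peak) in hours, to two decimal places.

Centroid of excess rainfall: t_c = Σ P_i·t̄_i / ΣP_i = 0.5739 h (block centres at 0.25, 0.75 h).
Hydrograph peak occurs at t = 2 h, so basin lag t_L = 2 − 0.5739 = 1.43 h.

t_L ≈ 1.43 h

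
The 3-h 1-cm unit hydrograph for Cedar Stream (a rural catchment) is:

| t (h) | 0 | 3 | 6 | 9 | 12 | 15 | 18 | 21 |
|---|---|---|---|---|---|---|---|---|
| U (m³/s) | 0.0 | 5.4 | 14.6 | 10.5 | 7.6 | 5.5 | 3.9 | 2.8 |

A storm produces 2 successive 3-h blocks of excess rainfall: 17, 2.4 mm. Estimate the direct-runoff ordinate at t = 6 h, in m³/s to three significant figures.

Q ≈ 26.1 m³/s

By discrete convolution, Q_j = Σ (P_i / 10 mm) · U_{j−i}.
At t = 6 h (j=2): Q = (17/10)·14.6 + (2.4/10)·5.4 = 26.1 m³/s.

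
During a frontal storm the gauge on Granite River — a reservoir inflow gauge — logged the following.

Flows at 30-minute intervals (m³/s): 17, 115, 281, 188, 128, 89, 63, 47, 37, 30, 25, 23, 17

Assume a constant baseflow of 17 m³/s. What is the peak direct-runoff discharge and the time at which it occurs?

Subtracting baseflow gives direct-runoff ordinates: 0.0, 98.0, 264.0, 171.0, 111.0, 72.0, 46.0, 30.0, 20.0, 13.0, 8.0, 6.0, 0.0 m³/s.
The maximum is 264.0 m³/s, occurring at the reading for t = 1 h.

Q_p = 264.0 m³/s at t = 1 h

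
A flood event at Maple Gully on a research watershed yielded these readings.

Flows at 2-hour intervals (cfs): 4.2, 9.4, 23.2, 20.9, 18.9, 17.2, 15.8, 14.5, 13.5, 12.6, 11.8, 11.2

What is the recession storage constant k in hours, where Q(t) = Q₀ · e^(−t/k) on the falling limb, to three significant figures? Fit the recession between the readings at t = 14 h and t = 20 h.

k ≈ 29.1 h

On the falling limb, Q drops from 14.5 to 11.8 cfs between t = 14 h and t = 20 h (Δt = 6 h).
k = −Δt / ln(Q₂/Q₁) = −6 / ln(11.8/14.5) = 29.1 h.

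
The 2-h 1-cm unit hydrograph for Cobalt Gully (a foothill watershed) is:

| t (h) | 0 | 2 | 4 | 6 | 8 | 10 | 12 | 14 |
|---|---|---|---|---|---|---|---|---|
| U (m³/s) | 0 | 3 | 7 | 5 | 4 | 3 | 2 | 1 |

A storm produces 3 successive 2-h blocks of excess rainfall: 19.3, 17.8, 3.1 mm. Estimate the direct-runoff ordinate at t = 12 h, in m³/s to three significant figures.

Q ≈ 10.4 m³/s

By discrete convolution, Q_j = Σ (P_i / 10 mm) · U_{j−i}.
At t = 12 h (j=6): Q = (19.3/10)·2 + (17.8/10)·3 + (3.1/10)·4 = 10.4 m³/s.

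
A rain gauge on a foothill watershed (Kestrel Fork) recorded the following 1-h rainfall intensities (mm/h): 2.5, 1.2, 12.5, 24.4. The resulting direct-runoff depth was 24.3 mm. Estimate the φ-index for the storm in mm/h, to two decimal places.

φ ≈ 6.30 mm/h

Only the 2 blocks with intensity above φ contribute runoff: 12.5, 24.4 mm/h.
Σ(I−φ)·Δt = d  ⇒  (12.5+24.4 − 2φ)·1 = 24.3
φ = (36.90 − 24.3/1) / 2 = 6.30 mm/h.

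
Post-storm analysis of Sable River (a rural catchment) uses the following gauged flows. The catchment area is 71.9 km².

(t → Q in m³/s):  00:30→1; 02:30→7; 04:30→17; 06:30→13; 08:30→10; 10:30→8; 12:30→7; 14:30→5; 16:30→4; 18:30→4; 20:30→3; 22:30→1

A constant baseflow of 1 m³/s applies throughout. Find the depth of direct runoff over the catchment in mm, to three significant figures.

Direct runoff: 0.0, 6.0, 16.0, 12.0, 9.0, 7.0, 6.0, 4.0, 3.0, 3.0, 2.0, 0.0 m³/s; ΣQ_DR = 68.00 m³/s.
V = ΣQ_DR · Δt = 68.00 × 7200 s = 4.896 × 10^5 m³.
Over A = 71.9 km², depth = V / A = 6.81 mm.

d ≈ 6.81 mm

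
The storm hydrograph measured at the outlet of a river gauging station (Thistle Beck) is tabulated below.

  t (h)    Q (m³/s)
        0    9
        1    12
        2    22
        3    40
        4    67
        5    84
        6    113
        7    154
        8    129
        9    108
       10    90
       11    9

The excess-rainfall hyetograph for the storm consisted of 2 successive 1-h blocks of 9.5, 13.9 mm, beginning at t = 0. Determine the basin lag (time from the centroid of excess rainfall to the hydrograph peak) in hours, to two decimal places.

t_L ≈ 5.91 h

Centroid of excess rainfall: t_c = Σ P_i·t̄_i / ΣP_i = 1.0940 h (block centres at 0.5, 1.5 h).
Hydrograph peak occurs at t = 7 h, so basin lag t_L = 7 − 1.0940 = 5.91 h.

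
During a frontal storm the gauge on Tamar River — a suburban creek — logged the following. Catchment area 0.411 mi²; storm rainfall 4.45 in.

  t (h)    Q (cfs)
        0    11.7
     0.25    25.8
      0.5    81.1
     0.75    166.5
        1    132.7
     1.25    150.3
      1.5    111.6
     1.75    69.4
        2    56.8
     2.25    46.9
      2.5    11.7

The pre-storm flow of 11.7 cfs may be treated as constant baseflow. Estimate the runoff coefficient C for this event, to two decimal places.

ΣQ_DR = 735.8 cfs; V = ΣQ_DR·Δt = 6.622 × 10^5 ft³.
Runoff depth d = V / A = 0.6935 in.
C = d / P = 0.6935 / 4.45 = 0.16.

C ≈ 0.16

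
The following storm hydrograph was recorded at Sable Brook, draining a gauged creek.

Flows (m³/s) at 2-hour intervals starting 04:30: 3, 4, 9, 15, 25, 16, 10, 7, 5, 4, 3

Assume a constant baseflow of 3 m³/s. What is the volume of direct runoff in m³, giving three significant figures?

V ≈ 4.90 × 10^5 m³

Direct-runoff ordinates (Q − Q_b): 0.0, 1.0, 6.0, 12.0, 22.0, 13.0, 7.0, 4.0, 2.0, 1.0, 0.0 m³/s.
ΣQ_DR = 68.00 m³/s.
With Δt = 2 h = 7200 s, V = ΣQ_DR · Δt = 68.00 × 7200 = 4.90 × 10^5 m³.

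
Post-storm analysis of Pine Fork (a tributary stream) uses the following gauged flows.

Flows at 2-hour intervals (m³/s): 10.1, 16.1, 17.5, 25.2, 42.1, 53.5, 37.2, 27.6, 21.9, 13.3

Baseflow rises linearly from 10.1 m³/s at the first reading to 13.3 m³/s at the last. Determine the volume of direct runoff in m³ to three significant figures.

Direct-runoff ordinates (Q − Q_b): 0.00, 5.64, 6.69, 14.03, 30.58, 41.62, 24.97, 15.01, 8.96, 0.00 m³/s.
ΣQ_DR = 147.5 m³/s.
With Δt = 2 h = 7200 s, V = ΣQ_DR · Δt = 147.5 × 7200 = 1.06 × 10^6 m³.

V ≈ 1.06 × 10^6 m³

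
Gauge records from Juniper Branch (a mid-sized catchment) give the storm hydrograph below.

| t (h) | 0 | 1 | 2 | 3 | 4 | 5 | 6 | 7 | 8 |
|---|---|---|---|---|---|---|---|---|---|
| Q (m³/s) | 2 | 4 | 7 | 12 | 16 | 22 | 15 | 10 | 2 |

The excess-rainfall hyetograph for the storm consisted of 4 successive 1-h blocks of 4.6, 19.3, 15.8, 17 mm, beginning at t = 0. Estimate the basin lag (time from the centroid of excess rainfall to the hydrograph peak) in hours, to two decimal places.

Centroid of excess rainfall: t_c = Σ P_i·t̄_i / ΣP_i = 2.2972 h (block centres at 0.5, 1.5, 2.5, 3.5 h).
Hydrograph peak occurs at t = 5 h, so basin lag t_L = 5 − 2.2972 = 2.70 h.

t_L ≈ 2.70 h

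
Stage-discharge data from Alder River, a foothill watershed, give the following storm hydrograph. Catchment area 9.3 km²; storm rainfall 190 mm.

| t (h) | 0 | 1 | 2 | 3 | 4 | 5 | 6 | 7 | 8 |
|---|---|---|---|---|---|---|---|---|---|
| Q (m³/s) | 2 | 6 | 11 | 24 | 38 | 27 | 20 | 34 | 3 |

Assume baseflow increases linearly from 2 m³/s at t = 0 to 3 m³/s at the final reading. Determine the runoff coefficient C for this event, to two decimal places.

ΣQ_DR = 142.5 m³/s; V = ΣQ_DR·Δt = 5.130 × 10^5 m³.
Runoff depth d = V / A = 55.16 mm.
C = d / P = 55.16 / 190 = 0.29.

C ≈ 0.29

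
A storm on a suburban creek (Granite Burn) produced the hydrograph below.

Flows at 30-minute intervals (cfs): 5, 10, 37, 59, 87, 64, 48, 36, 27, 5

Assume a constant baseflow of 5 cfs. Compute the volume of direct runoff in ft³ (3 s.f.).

Direct-runoff ordinates (Q − Q_b): 0.0, 5.0, 32.0, 54.0, 82.0, 59.0, 43.0, 31.0, 22.0, 0.0 cfs.
ΣQ_DR = 328.0 cfs.
With Δt = 0.5 h = 1800 s, V = ΣQ_DR · Δt = 328.0 × 1800 = 5.90 × 10^5 ft³.

V ≈ 5.90 × 10^5 ft³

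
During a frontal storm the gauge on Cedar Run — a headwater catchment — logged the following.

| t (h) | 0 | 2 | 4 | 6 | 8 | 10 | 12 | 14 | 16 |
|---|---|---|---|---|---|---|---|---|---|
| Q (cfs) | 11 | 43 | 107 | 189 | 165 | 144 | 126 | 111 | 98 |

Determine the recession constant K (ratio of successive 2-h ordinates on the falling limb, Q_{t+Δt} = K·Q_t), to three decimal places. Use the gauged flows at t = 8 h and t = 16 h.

K ≈ 0.878

Using the recession-limb readings at t = 8 h and t = 16 h: Q falls from 165 to 98 cfs over 4 intervals.
K = (Q₂/Q₁)^(1/4) = (98/165)^(1/4) = 0.878.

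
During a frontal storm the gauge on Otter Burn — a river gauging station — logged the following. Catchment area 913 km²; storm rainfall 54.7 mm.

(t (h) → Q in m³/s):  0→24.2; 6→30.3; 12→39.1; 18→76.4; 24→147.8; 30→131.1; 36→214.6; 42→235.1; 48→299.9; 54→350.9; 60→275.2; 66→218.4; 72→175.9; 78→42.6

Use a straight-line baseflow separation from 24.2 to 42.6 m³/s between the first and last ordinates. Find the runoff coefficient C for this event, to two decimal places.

C ≈ 0.78

ΣQ_DR = 1794 m³/s; V = ΣQ_DR·Δt = 3.875 × 10^7 m³.
Runoff depth d = V / A = 42.44 mm.
C = d / P = 42.44 / 54.7 = 0.78.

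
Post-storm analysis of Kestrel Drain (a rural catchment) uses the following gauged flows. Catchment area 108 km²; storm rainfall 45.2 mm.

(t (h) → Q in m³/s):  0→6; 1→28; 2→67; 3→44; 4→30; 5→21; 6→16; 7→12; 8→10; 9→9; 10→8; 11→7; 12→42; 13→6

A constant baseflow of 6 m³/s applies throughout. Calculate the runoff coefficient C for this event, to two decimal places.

ΣQ_DR = 222.0 m³/s; V = ΣQ_DR·Δt = 7.992 × 10^5 m³.
Runoff depth d = V / A = 7.400 mm.
C = d / P = 7.400 / 45.2 = 0.16.

C ≈ 0.16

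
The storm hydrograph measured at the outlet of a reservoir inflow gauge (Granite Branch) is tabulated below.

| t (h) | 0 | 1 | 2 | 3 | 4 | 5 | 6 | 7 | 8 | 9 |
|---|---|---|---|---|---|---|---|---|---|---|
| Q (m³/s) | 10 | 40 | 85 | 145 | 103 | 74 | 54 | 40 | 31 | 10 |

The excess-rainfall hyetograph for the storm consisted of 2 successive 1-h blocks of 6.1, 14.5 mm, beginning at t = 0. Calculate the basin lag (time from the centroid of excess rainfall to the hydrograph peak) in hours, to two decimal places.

t_L ≈ 1.80 h

Centroid of excess rainfall: t_c = Σ P_i·t̄_i / ΣP_i = 1.2039 h (block centres at 0.5, 1.5 h).
Hydrograph peak occurs at t = 3 h, so basin lag t_L = 3 − 1.2039 = 1.80 h.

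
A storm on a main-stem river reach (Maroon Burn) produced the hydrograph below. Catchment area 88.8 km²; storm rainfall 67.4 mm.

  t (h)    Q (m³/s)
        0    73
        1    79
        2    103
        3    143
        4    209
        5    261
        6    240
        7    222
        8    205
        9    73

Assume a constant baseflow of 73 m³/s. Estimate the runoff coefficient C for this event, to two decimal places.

C ≈ 0.53

ΣQ_DR = 878.0 m³/s; V = ΣQ_DR·Δt = 3.161 × 10^6 m³.
Runoff depth d = V / A = 35.59 mm.
C = d / P = 35.59 / 67.4 = 0.53.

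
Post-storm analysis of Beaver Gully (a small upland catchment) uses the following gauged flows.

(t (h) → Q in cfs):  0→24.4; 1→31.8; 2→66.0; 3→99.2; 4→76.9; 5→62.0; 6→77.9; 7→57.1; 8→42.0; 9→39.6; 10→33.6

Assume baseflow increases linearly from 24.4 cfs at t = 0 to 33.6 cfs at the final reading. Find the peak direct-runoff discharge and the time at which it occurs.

Subtracting baseflow gives direct-runoff ordinates: 0.00, 6.48, 39.76, 72.04, 48.82, 33.00, 47.98, 26.26, 10.24, 6.92, 0.00 cfs.
The maximum is 72.04 cfs, occurring at the reading for t = 3 h.

Q_p = 72.04 cfs at t = 3 h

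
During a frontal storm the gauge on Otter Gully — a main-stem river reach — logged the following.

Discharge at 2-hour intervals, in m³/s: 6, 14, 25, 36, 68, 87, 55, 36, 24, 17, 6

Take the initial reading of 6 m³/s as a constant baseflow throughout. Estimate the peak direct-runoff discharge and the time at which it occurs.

Subtracting baseflow gives direct-runoff ordinates: 0.0, 8.0, 19.0, 30.0, 62.0, 81.0, 49.0, 30.0, 18.0, 11.0, 0.0 m³/s.
The maximum is 81.0 m³/s, occurring at the reading for t = 10 h.

Q_p = 81.0 m³/s at t = 10 h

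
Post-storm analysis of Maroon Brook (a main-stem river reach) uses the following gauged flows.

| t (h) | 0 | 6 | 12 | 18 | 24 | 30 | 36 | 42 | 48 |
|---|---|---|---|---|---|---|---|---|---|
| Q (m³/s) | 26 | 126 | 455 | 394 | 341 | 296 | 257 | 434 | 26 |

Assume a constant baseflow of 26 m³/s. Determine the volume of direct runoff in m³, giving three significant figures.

V ≈ 4.58 × 10^7 m³

Direct-runoff ordinates (Q − Q_b): 0.0, 100.0, 429.0, 368.0, 315.0, 270.0, 231.0, 408.0, 0.0 m³/s.
ΣQ_DR = 2121 m³/s.
With Δt = 6 h = 21600 s, V = ΣQ_DR · Δt = 2121 × 21600 = 4.58 × 10^7 m³.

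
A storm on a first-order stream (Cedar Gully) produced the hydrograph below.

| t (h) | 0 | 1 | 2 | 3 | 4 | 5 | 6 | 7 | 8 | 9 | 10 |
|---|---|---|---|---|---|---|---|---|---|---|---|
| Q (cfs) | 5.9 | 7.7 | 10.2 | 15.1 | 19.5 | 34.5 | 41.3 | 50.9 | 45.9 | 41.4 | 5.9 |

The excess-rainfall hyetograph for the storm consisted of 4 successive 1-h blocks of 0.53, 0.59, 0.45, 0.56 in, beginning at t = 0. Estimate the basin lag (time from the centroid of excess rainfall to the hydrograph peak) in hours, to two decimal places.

Centroid of excess rainfall: t_c = Σ P_i·t̄_i / ΣP_i = 1.9883 h (block centres at 0.5, 1.5, 2.5, 3.5 h).
Hydrograph peak occurs at t = 7 h, so basin lag t_L = 7 − 1.9883 = 5.01 h.

t_L ≈ 5.01 h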